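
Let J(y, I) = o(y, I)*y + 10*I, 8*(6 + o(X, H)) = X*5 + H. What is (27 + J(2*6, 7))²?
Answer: 63001/4 ≈ 15750.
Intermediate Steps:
o(X, H) = -6 + H/8 + 5*X/8 (o(X, H) = -6 + (X*5 + H)/8 = -6 + (5*X + H)/8 = -6 + (H + 5*X)/8 = -6 + (H/8 + 5*X/8) = -6 + H/8 + 5*X/8)
J(y, I) = 10*I + y*(-6 + I/8 + 5*y/8) (J(y, I) = (-6 + I/8 + 5*y/8)*y + 10*I = y*(-6 + I/8 + 5*y/8) + 10*I = 10*I + y*(-6 + I/8 + 5*y/8))
(27 + J(2*6, 7))² = (27 + (10*7 + (2*6)*(-48 + 7 + 5*(2*6))/8))² = (27 + (70 + (⅛)*12*(-48 + 7 + 5*12)))² = (27 + (70 + (⅛)*12*(-48 + 7 + 60)))² = (27 + (70 + (⅛)*12*19))² = (27 + (70 + 57/2))² = (27 + 197/2)² = (251/2)² = 63001/4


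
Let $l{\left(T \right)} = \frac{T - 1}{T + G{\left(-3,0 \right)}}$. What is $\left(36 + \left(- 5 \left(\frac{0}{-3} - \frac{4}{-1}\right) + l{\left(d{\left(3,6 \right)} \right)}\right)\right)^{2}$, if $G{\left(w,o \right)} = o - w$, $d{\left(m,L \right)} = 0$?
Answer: $\frac{2209}{9} \approx 245.44$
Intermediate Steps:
$l{\left(T \right)} = \frac{-1 + T}{3 + T}$ ($l{\left(T \right)} = \frac{T - 1}{T + \left(0 - -3\right)} = \frac{-1 + T}{T + \left(0 + 3\right)} = \frac{-1 + T}{T + 3} = \frac{-1 + T}{3 + T}$)
$\left(36 + \left(- 5 \left(\frac{0}{-3} - \frac{4}{-1}\right) + l{\left(d{\left(3,6 \right)} \right)}\right)\right)^{2} = \left(36 + \left(- 5 \left(\frac{0}{-3} - \frac{4}{-1}\right) + \frac{-1 + 0}{3 + 0}\right)\right)^{2} = \left(36 + \left(- 5 \left(0 \left(- \frac{1}{3}\right) - -4\right) + \frac{1}{3} \left(-1\right)\right)\right)^{2} = \left(36 + \left(- 5 \left(0 + 4\right) + \frac{1}{3} \left(-1\right)\right)\right)^{2} = \left(36 - \frac{61}{3}\right)^{2} = \left(\frac{47}{3}\right)^{2} = \frac{2209}{9}$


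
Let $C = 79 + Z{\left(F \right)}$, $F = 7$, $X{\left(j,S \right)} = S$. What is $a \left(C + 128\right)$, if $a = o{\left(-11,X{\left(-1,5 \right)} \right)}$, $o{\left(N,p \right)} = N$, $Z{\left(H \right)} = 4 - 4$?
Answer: $-2277$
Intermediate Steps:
$Z{\left(H \right)} = 0$
$a = -11$
$C = 79$ ($C = 79 + 0 = 79$)
$a \left(C + 128\right) = - 11 \left(79 + 128\right) = \left(-11\right) 207 = -2277$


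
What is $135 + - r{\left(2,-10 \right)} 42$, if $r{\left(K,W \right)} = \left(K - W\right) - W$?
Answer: $-789$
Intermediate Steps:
$r{\left(K,W \right)} = K - 2 W$
$135 + - r{\left(2,-10 \right)} 42 = 135 + - (2 - -20) 42 = 135 + - (2 + 20) 42 = 135 + \left(-1\right) 22 \cdot 42 = 135 - 924 = -789$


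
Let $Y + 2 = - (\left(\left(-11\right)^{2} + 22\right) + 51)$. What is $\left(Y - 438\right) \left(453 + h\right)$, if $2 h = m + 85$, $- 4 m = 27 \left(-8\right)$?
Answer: $-331265$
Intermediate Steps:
$Y = -196$ ($Y = -2 - \left(\left(\left(-11\right)^{2} + 22\right) + 51\right) = -2 - \left(\left(121 + 22\right) + 51\right) = -2 - \left(143 + 51\right) = -2 - 194 = -196$)
$m = 54$ ($m = - \frac{27 \left(-8\right)}{4} = \left(- \frac{1}{4}\right) \left(-216\right) = 54$)
$h = \frac{139}{2}$ ($h = \frac{54 + 85}{2} = \frac{1}{2} \cdot 139 = \frac{139}{2} \approx 69.5$)
$\left(Y - 438\right) \left(453 + h\right) = \left(-196 - 438\right) \left(453 + \frac{139}{2}\right) = \left(-634\right) \frac{1045}{2} = -331265$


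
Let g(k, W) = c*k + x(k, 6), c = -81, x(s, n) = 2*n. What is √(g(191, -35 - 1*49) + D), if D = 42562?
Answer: √27103 ≈ 164.63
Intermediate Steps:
g(k, W) = 12 - 81*k (g(k, W) = -81*k + 2*6 = -81*k + 12 = 12 - 81*k)
√(g(191, -35 - 1*49) + D) = √((12 - 81*191) + 42562) = √((12 - 15471) + 42562) = √(-15459 + 42562) = √27103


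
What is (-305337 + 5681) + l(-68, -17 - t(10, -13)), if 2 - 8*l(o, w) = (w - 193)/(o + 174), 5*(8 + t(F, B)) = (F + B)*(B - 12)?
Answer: -254107859/848 ≈ -2.9966e+5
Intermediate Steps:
t(F, B) = -8 + (-12 + B)*(B + F)/5 (t(F, B) = -8 + ((F + B)*(B - 12))/5 = -8 + ((B + F)*(-12 + B))/5 = -8 + ((-12 + B)*(B + F))/5 = -8 + (-12 + B)*(B + F)/5)
l(o, w) = ¼ - (-193 + w)/(8*(174 + o)) (l(o, w) = ¼ - (w - 193)/(8*(o + 174)) = ¼ - (-193 + w)/(8*(174 + o)))
(-305337 + 5681) + l(-68, -17 - t(10, -13)) = (-305337 + 5681) + (541 - (-17 - (-8 - 12/5*(-13) - 12/5*10 + (⅕)*(-13)² + (⅕)*(-13)*10)) + 2*(-68))/(8*(174 - 68)) = -299656 + (⅛)*(541 - (-17 - (-8 + 156/5 - 24 + (⅕)*169 - 26)) - 136)/106 = -299656 + (⅛)*(1/106)*(541 - (-17 - (-8 + 156/5 - 24 + 169/5 - 26)) - 136) = -299656 + (⅛)*(1/106)*(541 - (-17 - 1*7) - 136) = -299656 + (⅛)*(1/106)*(541 - (-17 - 7) - 136) = -299656 + (⅛)*(1/106)*(541 - 1*(-24) - 136) = -299656 + (⅛)*(1/106)*(541 + 24 - 136) = -299656 + (⅛)*(1/106)*429 = -299656 + 429/848 = -254107859/848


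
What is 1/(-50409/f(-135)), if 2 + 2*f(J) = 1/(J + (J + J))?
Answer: 811/40831290 ≈ 1.9862e-5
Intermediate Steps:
f(J) = -1 + 1/(6*J) (f(J) = -1 + 1/(2*(J + (J + J))) = -1 + 1/(2*(J + 2*J)) = -1 + 1/(2*((3*J))) = -1 + (1/(3*J))/2 = -1 + 1/(6*J))
1/(-50409/f(-135)) = 1/(-50409*(-135/(⅙ - 1*(-135)))) = 1/(-50409*(-135/(⅙ + 135))) = 1/(-50409/((-1/135*811/6))) = 1/(-50409/(-811/810)) = 1/(-50409*(-810/811)) = 1/(40831290/811) = 811/40831290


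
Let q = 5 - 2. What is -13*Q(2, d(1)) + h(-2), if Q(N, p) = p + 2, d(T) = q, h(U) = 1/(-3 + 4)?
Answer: -64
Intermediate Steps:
q = 3
h(U) = 1 (h(U) = 1/1 = 1)
d(T) = 3
Q(N, p) = 2 + p
-13*Q(2, d(1)) + h(-2) = -13*(2 + 3) + 1 = -13*5 + 1 = -65 + 1 = -64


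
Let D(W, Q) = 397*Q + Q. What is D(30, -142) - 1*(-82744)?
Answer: 26228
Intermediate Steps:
D(W, Q) = 398*Q
D(30, -142) - 1*(-82744) = 398*(-142) - 1*(-82744) = -56516 + 82744 = 26228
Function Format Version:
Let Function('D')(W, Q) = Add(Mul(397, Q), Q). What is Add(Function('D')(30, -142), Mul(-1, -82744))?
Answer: 26228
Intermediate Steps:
Function('D')(W, Q) = Mul(398, Q)
Add(Function('D')(30, -142), Mul(-1, -82744)) = Add(Mul(398, -142), Mul(-1, -82744)) = Add(-56516, 82744) = 26228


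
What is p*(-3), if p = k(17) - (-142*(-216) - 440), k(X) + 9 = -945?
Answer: 93558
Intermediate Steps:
k(X) = -954 (k(X) = -9 - 945 = -954)
p = -31186 (p = -954 - (-142*(-216) - 440) = -954 - (30672 - 440) = -954 - 1*30232 = -954 - 30232 = -31186)
p*(-3) = -31186*(-3) = 93558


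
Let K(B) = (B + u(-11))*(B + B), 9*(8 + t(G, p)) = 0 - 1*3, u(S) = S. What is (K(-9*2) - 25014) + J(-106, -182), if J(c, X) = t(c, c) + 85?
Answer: -71680/3 ≈ -23893.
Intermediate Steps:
t(G, p) = -25/3 (t(G, p) = -8 + (0 - 1*3)/9 = -8 + (0 - 3)/9 = -8 + (⅑)*(-3) = -8 - ⅓ = -25/3)
J(c, X) = 230/3 (J(c, X) = -25/3 + 85 = 230/3)
K(B) = 2*B*(-11 + B) (K(B) = (B - 11)*(B + B) = (-11 + B)*(2*B) = 2*B*(-11 + B))
(K(-9*2) - 25014) + J(-106, -182) = (2*(-9*2)*(-11 - 9*2) - 25014) + 230/3 = (2*(-18)*(-11 - 18) - 25014) + 230/3 = (2*(-18)*(-29) - 25014) + 230/3 = (1044 - 25014) + 230/3 = -23970 + 230/3 = -71680/3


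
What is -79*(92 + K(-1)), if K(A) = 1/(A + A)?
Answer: -14457/2 ≈ -7228.5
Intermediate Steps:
K(A) = 1/(2*A)
-79*(92 + K(-1)) = -79*(92 + (1/2)/(-1)) = -79*(92 + (1/2)*(-1)) = -79*(92 - 1/2) = -79*183/2 = -14457/2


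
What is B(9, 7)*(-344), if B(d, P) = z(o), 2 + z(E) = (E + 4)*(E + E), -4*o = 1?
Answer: 1333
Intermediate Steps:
o = -¼ (o = -¼*1 = -¼ ≈ -0.25000)
z(E) = -2 + 2*E*(4 + E) (z(E) = -2 + (E + 4)*(E + E) = -2 + (4 + E)*(2*E) = -2 + 2*E*(4 + E))
B(d, P) = -31/8 (B(d, P) = -2 + 2*(-¼)² + 8*(-¼) = -2 + 2*(1/16) - 2 = -2 + ⅛ - 2 = -31/8)
B(9, 7)*(-344) = -31/8*(-344) = 1333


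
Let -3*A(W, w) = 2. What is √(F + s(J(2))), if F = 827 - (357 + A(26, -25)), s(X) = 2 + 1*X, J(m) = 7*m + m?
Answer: √4398/3 ≈ 22.106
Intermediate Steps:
J(m) = 8*m
A(W, w) = -⅔ (A(W, w) = -⅓*2 = -⅔)
s(X) = 2 + X
F = 1412/3 (F = 827 - (357 - ⅔) = 827 - 1*1069/3 = 827 - 1069/3 = 1412/3 ≈ 470.67)
√(F + s(J(2))) = √(1412/3 + (2 + 8*2)) = √(1412/3 + (2 + 16)) = √(1412/3 + 18) = √(1466/3) = √4398/3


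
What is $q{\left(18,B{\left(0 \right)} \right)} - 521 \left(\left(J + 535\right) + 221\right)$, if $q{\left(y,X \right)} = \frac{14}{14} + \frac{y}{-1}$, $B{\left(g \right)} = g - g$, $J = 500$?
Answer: $-654393$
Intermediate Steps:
$B{\left(g \right)} = 0$
$q{\left(y,X \right)} = 1 - y$ ($q{\left(y,X \right)} = 14 \cdot \frac{1}{14} + y \left(-1\right) = 1 - y$)
$q{\left(18,B{\left(0 \right)} \right)} - 521 \left(\left(J + 535\right) + 221\right) = \left(1 - 18\right) - 521 \left(\left(500 + 535\right) + 221\right) = \left(1 - 18\right) - 521 \left(1035 + 221\right) = -17 - 654376 = -654393$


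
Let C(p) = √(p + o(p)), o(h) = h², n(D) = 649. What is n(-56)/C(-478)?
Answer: 649*√25334/76002 ≈ 1.3592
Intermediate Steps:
C(p) = √(p + p²)
n(-56)/C(-478) = 649/(√(-478*(1 - 478))) = 649/(√(-478*(-477))) = 649/(√228006) = 649/((3*√25334)) = 649*(√25334/76002) = 649*√25334/76002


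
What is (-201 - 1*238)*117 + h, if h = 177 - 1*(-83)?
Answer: -51103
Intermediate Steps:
h = 260 (h = 177 + 83 = 260)
(-201 - 1*238)*117 + h = (-201 - 1*238)*117 + 260 = (-201 - 238)*117 + 260 = -439*117 + 260 = -51363 + 260 = -51103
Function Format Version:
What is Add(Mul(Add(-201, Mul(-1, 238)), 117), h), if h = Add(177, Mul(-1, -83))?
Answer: -51103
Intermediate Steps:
h = 260 (h = Add(177, 83) = 260)
Add(Mul(Add(-201, Mul(-1, 238)), 117), h) = Add(Mul(Add(-201, Mul(-1, 238)), 117), 260) = Add(Mul(Add(-201, -238), 117), 260) = Add(Mul(-439, 117), 260) = Add(-51363, 260) = -51103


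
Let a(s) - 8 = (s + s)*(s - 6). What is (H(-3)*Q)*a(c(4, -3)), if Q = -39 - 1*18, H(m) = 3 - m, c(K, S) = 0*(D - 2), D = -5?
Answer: -2736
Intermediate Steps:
c(K, S) = 0 (c(K, S) = 0*(-5 - 2) = 0*(-7) = 0)
a(s) = 8 + 2*s*(-6 + s) (a(s) = 8 + (s + s)*(s - 6) = 8 + (2*s)*(-6 + s) = 8 + 2*s*(-6 + s))
Q = -57 (Q = -39 - 18 = -57)
(H(-3)*Q)*a(c(4, -3)) = ((3 - 1*(-3))*(-57))*(8 - 12*0 + 2*0²) = ((3 + 3)*(-57))*(8 + 0 + 2*0) = (6*(-57))*(8 + 0 + 0) = -342*8 = -2736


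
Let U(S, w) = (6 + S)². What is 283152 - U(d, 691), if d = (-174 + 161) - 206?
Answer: 237783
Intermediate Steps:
d = -219 (d = -13 - 206 = -219)
283152 - U(d, 691) = 283152 - (6 - 219)² = 283152 - 1*(-213)² = 283152 - 1*45369 = 283152 - 45369 = 237783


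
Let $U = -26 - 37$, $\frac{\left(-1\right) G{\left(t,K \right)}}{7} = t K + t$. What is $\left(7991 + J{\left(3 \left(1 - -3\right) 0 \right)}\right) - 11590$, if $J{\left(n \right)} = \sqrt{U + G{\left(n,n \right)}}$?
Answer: $-3599 + 3 i \sqrt{7} \approx -3599.0 + 7.9373 i$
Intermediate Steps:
$G{\left(t,K \right)} = - 7 t - 7 K t$ ($G{\left(t,K \right)} = - 7 \left(t K + t\right) = - 7 \left(K t + t\right) = - 7 \left(t + K t\right) = - 7 t - 7 K t$)
$U = -63$
$J{\left(n \right)} = \sqrt{-63 - 7 n \left(1 + n\right)}$
$\left(7991 + J{\left(3 \left(1 - -3\right) 0 \right)}\right) - 11590 = \left(7991 + \sqrt{7} \sqrt{-9 - 3 \left(1 - -3\right) 0 \left(1 + 3 \left(1 - -3\right) 0\right)}\right) - 11590 = \left(7991 + \sqrt{7} \sqrt{-9 - 3 \left(1 + 3\right) 0 \left(1 + 3 \left(1 + 3\right) 0\right)}\right) - 11590 = \left(7991 + \sqrt{7} \sqrt{-9 - 3 \cdot 4 \cdot 0 \left(1 + 3 \cdot 4 \cdot 0\right)}\right) - 11590 = \left(7991 + \sqrt{7} \sqrt{-9 - 12 \cdot 0 \left(1 + 12 \cdot 0\right)}\right) - 11590 = \left(7991 + \sqrt{7} \sqrt{-9 - 0 \left(1 + 0\right)}\right) - 11590 = \left(7991 + \sqrt{7} \sqrt{-9 - 0 \cdot 1}\right) - 11590 = \left(7991 + \sqrt{7} \sqrt{-9 + 0}\right) - 11590 = \left(7991 + \sqrt{7} \sqrt{-9}\right) - 11590 = \left(7991 + \sqrt{7} \cdot 3 i\right) - 11590 = \left(7991 + 3 i \sqrt{7}\right) - 11590 = -3599 + 3 i \sqrt{7}$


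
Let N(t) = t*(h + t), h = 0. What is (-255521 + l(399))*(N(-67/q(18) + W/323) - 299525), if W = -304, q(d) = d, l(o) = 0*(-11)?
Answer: 7165904148908491/93636 ≈ 7.6529e+10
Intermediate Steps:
l(o) = 0
N(t) = t² (N(t) = t*(0 + t) = t*t = t²)
(-255521 + l(399))*(N(-67/q(18) + W/323) - 299525) = (-255521 + 0)*((-67/18 - 304/323)² - 299525) = -255521*((-67*1/18 - 304*1/323)² - 299525) = -255521*((-67/18 - 16/17)² - 299525) = -255521*((-1427/306)² - 299525) = -255521*(2036329/93636 - 299525) = -255521*(-28044286571/93636) = 7165904148908491/93636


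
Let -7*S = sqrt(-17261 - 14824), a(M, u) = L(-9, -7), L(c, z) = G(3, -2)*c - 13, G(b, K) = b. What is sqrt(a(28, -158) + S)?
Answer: sqrt(-1960 - 21*I*sqrt(3565))/7 ≈ 1.9345 - 6.6138*I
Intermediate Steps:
L(c, z) = -13 + 3*c (L(c, z) = 3*c - 13 = -13 + 3*c)
a(M, u) = -40 (a(M, u) = -13 + 3*(-9) = -13 - 27 = -40)
S = -3*I*sqrt(3565)/7 (S = -sqrt(-17261 - 14824)/7 = -3*I*sqrt(3565)/7 ≈ -25.589*I)
sqrt(a(28, -158) + S) = sqrt(-40 - 3*I*sqrt(3565)/7)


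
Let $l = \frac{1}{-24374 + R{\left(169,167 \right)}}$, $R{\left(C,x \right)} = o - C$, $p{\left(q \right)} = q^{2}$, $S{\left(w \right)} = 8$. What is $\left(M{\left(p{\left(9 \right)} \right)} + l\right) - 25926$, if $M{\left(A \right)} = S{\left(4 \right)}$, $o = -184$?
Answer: $- \frac{640874387}{24727} \approx -25918.0$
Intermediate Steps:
$M{\left(A \right)} = 8$
$R{\left(C,x \right)} = -184 - C$
$l = - \frac{1}{24727}$ ($l = \frac{1}{-24374 - 353} = \frac{1}{-24727} = - \frac{1}{24727} \approx -4.0442 \cdot 10^{-5}$)
$\left(M{\left(p{\left(9 \right)} \right)} + l\right) - 25926 = \left(8 - \frac{1}{24727}\right) - 25926 = \frac{197815}{24727} - 25926 = - \frac{640874387}{24727}$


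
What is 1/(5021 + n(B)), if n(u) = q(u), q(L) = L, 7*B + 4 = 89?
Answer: 7/35232 ≈ 0.00019868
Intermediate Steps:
B = 85/7 (B = -4/7 + (1/7)*89 = -4/7 + 89/7 = 85/7 ≈ 12.143)
n(u) = u
1/(5021 + n(B)) = 1/(5021 + 85/7) = 1/(35232/7) = 7/35232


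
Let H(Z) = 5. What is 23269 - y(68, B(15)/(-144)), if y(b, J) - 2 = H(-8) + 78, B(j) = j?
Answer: 23184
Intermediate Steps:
y(b, J) = 85 (y(b, J) = 2 + (5 + 78) = 2 + 83 = 85)
23269 - y(68, B(15)/(-144)) = 23269 - 1*85 = 23269 - 85 = 23184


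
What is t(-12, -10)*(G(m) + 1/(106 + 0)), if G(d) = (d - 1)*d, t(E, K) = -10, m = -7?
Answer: -29685/53 ≈ -560.09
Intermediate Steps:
G(d) = d*(-1 + d) (G(d) = (-1 + d)*d = d*(-1 + d))
t(-12, -10)*(G(m) + 1/(106 + 0)) = -10*(-7*(-1 - 7) + 1/(106 + 0)) = -10*(-7*(-8) + 1/106) = -10*(56 + 1/106) = -10*5937/106 = -29685/53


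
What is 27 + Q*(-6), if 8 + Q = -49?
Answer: 369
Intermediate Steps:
Q = -57 (Q = -8 - 49 = -57)
27 + Q*(-6) = 27 - 57*(-6) = 27 + 342 = 369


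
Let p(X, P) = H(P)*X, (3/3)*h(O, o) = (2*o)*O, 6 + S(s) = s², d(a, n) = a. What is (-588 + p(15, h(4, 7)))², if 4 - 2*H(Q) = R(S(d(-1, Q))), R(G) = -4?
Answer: 278784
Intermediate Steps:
S(s) = -6 + s²
h(O, o) = 2*O*o (h(O, o) = (2*o)*O = 2*O*o)
H(Q) = 4 (H(Q) = 2 - ½*(-4) = 2 + 2 = 4)
p(X, P) = 4*X
(-588 + p(15, h(4, 7)))² = (-588 + 4*15)² = (-588 + 60)² = (-528)² = 278784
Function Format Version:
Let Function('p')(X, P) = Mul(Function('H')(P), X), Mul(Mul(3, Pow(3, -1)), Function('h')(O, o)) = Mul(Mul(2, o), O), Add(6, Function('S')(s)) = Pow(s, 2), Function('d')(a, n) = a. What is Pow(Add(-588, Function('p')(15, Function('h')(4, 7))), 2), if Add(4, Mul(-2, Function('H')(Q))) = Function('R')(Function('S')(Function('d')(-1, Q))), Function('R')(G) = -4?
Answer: 278784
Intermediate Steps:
Function('S')(s) = Add(-6, Pow(s, 2))
Function('h')(O, o) = Mul(2, O, o) (Function('h')(O, o) = Mul(Mul(2, o), O) = Mul(2, O, o))
Function('H')(Q) = 4 (Function('H')(Q) = Add(2, Mul(Rational(-1, 2), -4)) = Add(2, 2) = 4)
Function('p')(X, P) = Mul(4, X)
Pow(Add(-588, Function('p')(15, Function('h')(4, 7))), 2) = Pow(Add(-588, Mul(4, 15)), 2) = Pow(Add(-588, 60), 2) = Pow(-528, 2) = 278784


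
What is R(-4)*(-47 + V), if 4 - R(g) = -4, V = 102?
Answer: 440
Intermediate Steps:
R(g) = 8 (R(g) = 4 - 1*(-4) = 4 + 4 = 8)
R(-4)*(-47 + V) = 8*(-47 + 102) = 8*55 = 440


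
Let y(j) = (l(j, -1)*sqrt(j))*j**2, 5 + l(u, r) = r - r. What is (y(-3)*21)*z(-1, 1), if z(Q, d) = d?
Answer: -945*I*sqrt(3) ≈ -1636.8*I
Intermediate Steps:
l(u, r) = -5 (l(u, r) = -5 + (r - r) = -5 + 0 = -5)
y(j) = -5*j**(5/2) (y(j) = (-5*sqrt(j))*j**2 = -5*j**(5/2))
(y(-3)*21)*z(-1, 1) = (-45*I*sqrt(3)*21)*1 = -945*I*sqrt(3)*1 = -945*I*sqrt(3)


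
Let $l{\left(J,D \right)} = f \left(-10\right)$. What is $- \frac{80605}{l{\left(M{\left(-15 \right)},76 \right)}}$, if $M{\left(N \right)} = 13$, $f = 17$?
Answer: $\frac{16121}{34} \approx 474.15$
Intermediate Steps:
$l{\left(J,D \right)} = -170$ ($l{\left(J,D \right)} = 17 \left(-10\right) = -170$)
$- \frac{80605}{l{\left(M{\left(-15 \right)},76 \right)}} = - \frac{80605}{-170} = \left(-80605\right) \left(- \frac{1}{170}\right) = \frac{16121}{34}$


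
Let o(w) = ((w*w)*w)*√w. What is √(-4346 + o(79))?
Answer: √(-4346 + 493039*√79) ≈ 2092.3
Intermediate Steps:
o(w) = w^(7/2) (o(w) = (w²*w)*√w = w³*√w = w^(7/2))
√(-4346 + o(79)) = √(-4346 + 79^(7/2)) = √(-4346 + 493039*√79)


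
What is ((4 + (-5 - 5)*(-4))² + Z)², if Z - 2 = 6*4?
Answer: 3849444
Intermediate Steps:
Z = 26 (Z = 2 + 6*4 = 2 + 24 = 26)
((4 + (-5 - 5)*(-4))² + Z)² = ((4 + (-5 - 5)*(-4))² + 26)² = ((4 - 10*(-4))² + 26)² = ((4 + 40)² + 26)² = (44² + 26)² = (1936 + 26)² = 1962² = 3849444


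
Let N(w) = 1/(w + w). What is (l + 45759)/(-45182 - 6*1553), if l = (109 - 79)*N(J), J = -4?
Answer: -183021/218000 ≈ -0.83955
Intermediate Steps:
N(w) = 1/(2*w)
l = -15/4 (l = (109 - 79)*((½)/(-4)) = 30*((½)*(-¼)) = 30*(-⅛) = -15/4 ≈ -3.7500)
(l + 45759)/(-45182 - 6*1553) = (-15/4 + 45759)/(-45182 - 6*1553) = 183021/(4*(-45182 - 9318)) = (183021/4)/(-54500) = (183021/4)*(-1/54500) = -183021/218000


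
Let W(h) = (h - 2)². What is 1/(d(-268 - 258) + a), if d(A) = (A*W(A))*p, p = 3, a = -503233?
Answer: -1/440424385 ≈ -2.2705e-9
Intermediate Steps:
W(h) = (-2 + h)²
d(A) = 3*A*(-2 + A)² (d(A) = (A*(-2 + A)²)*3 = 3*A*(-2 + A)²)
1/(d(-268 - 258) + a) = 1/(3*(-268 - 258)*(-2 + (-268 - 258))² - 503233) = 1/(3*(-526)*(-2 - 526)² - 503233) = 1/(3*(-526)*(-528)² - 503233) = 1/(3*(-526)*278784 - 503233) = 1/(-439921152 - 503233) = 1/(-440424385) = -1/440424385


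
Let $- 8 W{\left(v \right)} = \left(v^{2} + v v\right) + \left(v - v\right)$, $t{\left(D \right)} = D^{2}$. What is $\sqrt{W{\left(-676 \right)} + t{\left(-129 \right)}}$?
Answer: $i \sqrt{97603} \approx 312.42 i$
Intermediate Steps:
$W{\left(v \right)} = - \frac{v^{2}}{4}$ ($W{\left(v \right)} = - \frac{\left(v^{2} + v v\right) + \left(v - v\right)}{8} = - \frac{\left(v^{2} + v^{2}\right) + 0}{8} = - \frac{2 v^{2} + 0}{8} = - \frac{2 v^{2}}{8} = - \frac{v^{2}}{4}$)
$\sqrt{W{\left(-676 \right)} + t{\left(-129 \right)}} = \sqrt{- \frac{\left(-676\right)^{2}}{4} + \left(-129\right)^{2}} = \sqrt{\left(- \frac{1}{4}\right) 456976 + 16641} = \sqrt{-114244 + 16641} = \sqrt{-97603} = i \sqrt{97603}$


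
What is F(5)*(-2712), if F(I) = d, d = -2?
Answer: 5424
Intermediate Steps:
F(I) = -2
F(5)*(-2712) = -2*(-2712) = 5424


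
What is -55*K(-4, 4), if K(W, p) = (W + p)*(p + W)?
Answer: 0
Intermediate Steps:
K(W, p) = (W + p)**2 (K(W, p) = (W + p)*(W + p) = (W + p)**2)
-55*K(-4, 4) = -55*(-4 + 4)**2 = -55*0**2 = -55*0 = 0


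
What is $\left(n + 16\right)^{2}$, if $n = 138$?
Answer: $23716$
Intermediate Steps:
$\left(n + 16\right)^{2} = \left(138 + 16\right)^{2} = 154^{2} = 23716$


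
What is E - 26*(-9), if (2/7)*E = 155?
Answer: 1553/2 ≈ 776.50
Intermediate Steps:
E = 1085/2 (E = (7/2)*155 = 1085/2 ≈ 542.50)
E - 26*(-9) = 1085/2 - 26*(-9) = 1085/2 + 234 = 1553/2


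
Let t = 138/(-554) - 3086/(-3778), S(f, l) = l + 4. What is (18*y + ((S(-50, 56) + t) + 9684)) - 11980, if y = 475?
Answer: 3304116512/523253 ≈ 6314.6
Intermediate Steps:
S(f, l) = 4 + l
t = 297070/523253 (t = 138*(-1/554) - 3086*(-1/3778) = -69/277 + 1543/1889 = 297070/523253 ≈ 0.56774)
(18*y + ((S(-50, 56) + t) + 9684)) - 11980 = (18*475 + (((4 + 56) + 297070/523253) + 9684)) - 11980 = (8550 + ((60 + 297070/523253) + 9684)) - 11980 = (8550 + (31692250/523253 + 9684)) - 11980 = (8550 + 5098874302/523253) - 11980 = 9572687452/523253 - 11980 = 3304116512/523253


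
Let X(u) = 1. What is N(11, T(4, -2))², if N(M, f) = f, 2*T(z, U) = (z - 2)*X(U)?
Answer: 1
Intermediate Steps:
T(z, U) = -1 + z/2 (T(z, U) = ((z - 2)*1)/2 = ((-2 + z)*1)/2 = (-2 + z)/2 = -1 + z/2)
N(11, T(4, -2))² = (-1 + (½)*4)² = (-1 + 2)² = 1² = 1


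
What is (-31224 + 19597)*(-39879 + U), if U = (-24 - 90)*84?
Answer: 575013285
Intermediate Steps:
U = -9576 (U = -114*84 = -9576)
(-31224 + 19597)*(-39879 + U) = (-31224 + 19597)*(-39879 - 9576) = -11627*(-49455) = 575013285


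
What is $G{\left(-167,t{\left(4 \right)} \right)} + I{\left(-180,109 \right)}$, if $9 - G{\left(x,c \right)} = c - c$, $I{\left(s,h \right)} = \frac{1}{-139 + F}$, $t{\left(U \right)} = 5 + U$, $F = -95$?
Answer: $\frac{2105}{234} \approx 8.9957$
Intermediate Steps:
$I{\left(s,h \right)} = - \frac{1}{234}$ ($I{\left(s,h \right)} = \frac{1}{-139 - 95} = \frac{1}{-234} = - \frac{1}{234}$)
$G{\left(x,c \right)} = 9$ ($G{\left(x,c \right)} = 9 - \left(c - c\right) = 9 - 0 = 9 + 0 = 9$)
$G{\left(-167,t{\left(4 \right)} \right)} + I{\left(-180,109 \right)} = 9 - \frac{1}{234} = \frac{2105}{234}$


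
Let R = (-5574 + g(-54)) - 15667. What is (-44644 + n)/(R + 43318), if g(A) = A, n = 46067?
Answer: 1423/22023 ≈ 0.064614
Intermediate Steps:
R = -21295 (R = (-5574 - 54) - 15667 = -5628 - 15667 = -21295)
(-44644 + n)/(R + 43318) = (-44644 + 46067)/(-21295 + 43318) = 1423/22023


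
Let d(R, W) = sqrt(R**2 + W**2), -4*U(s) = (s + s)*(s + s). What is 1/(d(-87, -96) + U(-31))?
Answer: -961/906736 - 3*sqrt(1865)/906736 ≈ -0.0012027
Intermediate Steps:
U(s) = -s**2 (U(s) = -(s + s)*(s + s)/4 = -2*s*2*s/4 = -s**2)
1/(d(-87, -96) + U(-31)) = 1/(sqrt((-87)**2 + (-96)**2) - 1*(-31)**2) = 1/(sqrt(7569 + 9216) - 1*961) = 1/(sqrt(16785) - 961) = 1/(3*sqrt(1865) - 961) = 1/(-961 + 3*sqrt(1865))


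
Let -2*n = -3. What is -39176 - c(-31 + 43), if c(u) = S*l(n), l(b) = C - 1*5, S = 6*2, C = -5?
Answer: -39056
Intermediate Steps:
n = 3/2 (n = -½*(-3) = 3/2 ≈ 1.5000)
S = 12
l(b) = -10 (l(b) = -5 - 1*5 = -5 - 5 = -10)
c(u) = -120 (c(u) = 12*(-10) = -120)
-39176 - c(-31 + 43) = -39176 - 1*(-120) = -39176 + 120 = -39056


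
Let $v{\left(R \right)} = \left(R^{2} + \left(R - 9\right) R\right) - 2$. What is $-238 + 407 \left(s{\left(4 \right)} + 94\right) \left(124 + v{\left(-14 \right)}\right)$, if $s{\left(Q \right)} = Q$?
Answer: $25526802$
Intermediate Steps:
$v{\left(R \right)} = -2 + R^{2} + R \left(-9 + R\right)$ ($v{\left(R \right)} = \left(R^{2} + \left(-9 + R\right) R\right) - 2 = \left(R^{2} + R \left(-9 + R\right)\right) - 2 = -2 + R^{2} + R \left(-9 + R\right)$)
$-238 + 407 \left(s{\left(4 \right)} + 94\right) \left(124 + v{\left(-14 \right)}\right) = -238 + 407 \left(4 + 94\right) \left(124 - \left(-124 - 392\right)\right) = -238 + 407 \cdot 98 \left(124 + \left(-2 + 126 + 2 \cdot 196\right)\right) = -238 + 407 \cdot 98 \left(124 + \left(-2 + 126 + 392\right)\right) = -238 + 407 \cdot 98 \left(124 + 516\right) = -238 + 407 \cdot 98 \cdot 640 = -238 + 407 \cdot 62720 = -238 + 25527040 = 25526802$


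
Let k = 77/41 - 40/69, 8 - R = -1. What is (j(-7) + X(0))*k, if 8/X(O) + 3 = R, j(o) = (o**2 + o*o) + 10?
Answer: 29384/207 ≈ 141.95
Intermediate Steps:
j(o) = 10 + 2*o**2 (j(o) = (o**2 + o**2) + 10 = 2*o**2 + 10 = 10 + 2*o**2)
R = 9 (R = 8 - 1*(-1) = 8 + 1 = 9)
X(O) = 4/3 (X(O) = 8/(-3 + 9) = 8/6 = 8*(1/6) = 4/3)
k = 3673/2829 (k = 77*(1/41) - 40*1/69 = 77/41 - 40/69 = 3673/2829 ≈ 1.2983)
(j(-7) + X(0))*k = ((10 + 2*(-7)**2) + 4/3)*(3673/2829) = ((10 + 2*49) + 4/3)*(3673/2829) = ((10 + 98) + 4/3)*(3673/2829) = (108 + 4/3)*(3673/2829) = (328/3)*(3673/2829) = 29384/207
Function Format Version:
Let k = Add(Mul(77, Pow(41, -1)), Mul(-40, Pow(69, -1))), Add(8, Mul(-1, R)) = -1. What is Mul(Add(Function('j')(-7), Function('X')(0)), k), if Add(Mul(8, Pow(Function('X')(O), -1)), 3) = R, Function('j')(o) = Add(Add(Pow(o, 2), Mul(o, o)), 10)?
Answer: Rational(29384, 207) ≈ 141.95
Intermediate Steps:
Function('j')(o) = Add(10, Mul(2, Pow(o, 2))) (Function('j')(o) = Add(Add(Pow(o, 2), Pow(o, 2)), 10) = Add(Mul(2, Pow(o, 2)), 10) = Add(10, Mul(2, Pow(o, 2))))
R = 9 (R = Add(8, Mul(-1, -1)) = Add(8, 1) = 9)
Function('X')(O) = Rational(4, 3) (Function('X')(O) = Mul(8, Pow(Add(-3, 9), -1)) = Mul(8, Pow(6, -1)) = Mul(8, Rational(1, 6)) = Rational(4, 3))
k = Rational(3673, 2829) (k = Add(Mul(77, Rational(1, 41)), Mul(-40, Rational(1, 69))) = Add(Rational(77, 41), Rational(-40, 69)) = Rational(3673, 2829) ≈ 1.2983)
Mul(Add(Function('j')(-7), Function('X')(0)), k) = Mul(Add(Add(10, Mul(2, Pow(-7, 2))), Rational(4, 3)), Rational(3673, 2829)) = Mul(Add(Add(10, Mul(2, 49)), Rational(4, 3)), Rational(3673, 2829)) = Mul(Add(Add(10, 98), Rational(4, 3)), Rational(3673, 2829)) = Mul(Add(108, Rational(4, 3)), Rational(3673, 2829)) = Mul(Rational(328, 3), Rational(3673, 2829)) = Rational(29384, 207)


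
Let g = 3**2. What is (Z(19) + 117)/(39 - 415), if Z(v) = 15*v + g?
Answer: -411/376 ≈ -1.0931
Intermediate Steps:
g = 9
Z(v) = 9 + 15*v (Z(v) = 15*v + 9 = 9 + 15*v)
(Z(19) + 117)/(39 - 415) = ((9 + 15*19) + 117)/(39 - 415) = ((9 + 285) + 117)/(-376) = (294 + 117)*(-1/376) = 411*(-1/376) = -411/376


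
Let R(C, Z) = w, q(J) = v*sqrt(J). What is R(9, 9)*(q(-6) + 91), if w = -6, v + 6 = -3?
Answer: -546 + 54*I*sqrt(6) ≈ -546.0 + 132.27*I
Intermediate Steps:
v = -9 (v = -6 - 3 = -9)
q(J) = -9*sqrt(J)
R(C, Z) = -6
R(9, 9)*(q(-6) + 91) = -6*(-9*I*sqrt(6) + 91) = -6*(91 - 9*I*sqrt(6)) = -546 + 54*I*sqrt(6)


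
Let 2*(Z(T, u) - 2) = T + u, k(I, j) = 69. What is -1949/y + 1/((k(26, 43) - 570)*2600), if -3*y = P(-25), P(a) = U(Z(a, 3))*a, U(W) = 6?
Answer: -50775349/1302600 ≈ -38.980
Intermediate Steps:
Z(T, u) = 2 + T/2 + u/2 (Z(T, u) = 2 + (T + u)/2 = 2 + (T/2 + u/2) = 2 + T/2 + u/2)
P(a) = 6*a
y = 50 (y = -2*(-25) = -⅓*(-150) = 50)
-1949/y + 1/((k(26, 43) - 570)*2600) = -1949/50 + 1/((69 - 570)*2600) = -1949*1/50 + (1/2600)/(-501) = -1949/50 - 1/501*1/2600 = -1949/50 - 1/1302600 = -50775349/1302600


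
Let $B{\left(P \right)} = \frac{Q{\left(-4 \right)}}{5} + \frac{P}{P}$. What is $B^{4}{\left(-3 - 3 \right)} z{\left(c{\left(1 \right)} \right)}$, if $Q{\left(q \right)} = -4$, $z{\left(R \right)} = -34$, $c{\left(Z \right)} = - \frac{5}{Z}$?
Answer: $- \frac{34}{625} \approx -0.0544$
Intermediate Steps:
$B{\left(P \right)} = \frac{1}{5}$ ($B{\left(P \right)} = - \frac{4}{5} + \frac{P}{P} = \left(-4\right) \frac{1}{5} + 1 = - \frac{4}{5} + 1 = \frac{1}{5}$)
$B^{4}{\left(-3 - 3 \right)} z{\left(c{\left(1 \right)} \right)} = \left(\frac{1}{5}\right)^{4} \left(-34\right) = \frac{1}{625} \left(-34\right) = - \frac{34}{625}$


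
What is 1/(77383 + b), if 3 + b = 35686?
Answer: 1/113066 ≈ 8.8444e-6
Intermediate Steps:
b = 35683 (b = -3 + 35686 = 35683)
1/(77383 + b) = 1/(77383 + 35683) = 1/113066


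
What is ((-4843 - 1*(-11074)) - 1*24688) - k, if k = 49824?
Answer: -68281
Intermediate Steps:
((-4843 - 1*(-11074)) - 1*24688) - k = ((-4843 - 1*(-11074)) - 1*24688) - 1*49824 = ((-4843 + 11074) - 24688) - 49824 = (6231 - 24688) - 49824 = -18457 - 49824 = -68281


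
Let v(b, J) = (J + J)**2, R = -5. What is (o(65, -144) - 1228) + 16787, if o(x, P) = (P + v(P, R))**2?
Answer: 17495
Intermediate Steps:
v(b, J) = 4*J**2 (v(b, J) = (2*J)**2 = 4*J**2)
o(x, P) = (100 + P)**2 (o(x, P) = (P + 4*(-5)**2)**2 = (P + 4*25)**2 = (P + 100)**2 = (100 + P)**2)
(o(65, -144) - 1228) + 16787 = ((100 - 144)**2 - 1228) + 16787 = ((-44)**2 - 1228) + 16787 = (1936 - 1228) + 16787 = 708 + 16787 = 17495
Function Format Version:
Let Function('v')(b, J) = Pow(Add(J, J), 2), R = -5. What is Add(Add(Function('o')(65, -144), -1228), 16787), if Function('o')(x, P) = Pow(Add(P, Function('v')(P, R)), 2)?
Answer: 17495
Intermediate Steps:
Function('v')(b, J) = Mul(4, Pow(J, 2)) (Function('v')(b, J) = Pow(Mul(2, J), 2) = Mul(4, Pow(J, 2)))
Function('o')(x, P) = Pow(Add(100, P), 2) (Function('o')(x, P) = Pow(Add(P, Mul(4, Pow(-5, 2))), 2) = Pow(Add(P, Mul(4, 25)), 2) = Pow(Add(P, 100), 2) = Pow(Add(100, P), 2))
Add(Add(Function('o')(65, -144), -1228), 16787) = Add(Add(Pow(Add(100, -144), 2), -1228), 16787) = Add(Add(Pow(-44, 2), -1228), 16787) = Add(Add(1936, -1228), 16787) = Add(708, 16787) = 17495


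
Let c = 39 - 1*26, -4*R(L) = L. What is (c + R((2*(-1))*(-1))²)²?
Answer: 2809/16 ≈ 175.56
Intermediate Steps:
R(L) = -L/4
c = 13 (c = 39 - 26 = 13)
(c + R((2*(-1))*(-1))²)² = (13 + (-2*(-1)*(-1)/4)²)² = (13 + (-(-1)*(-1)/2)²)² = (13 + (-¼*2)²)² = (13 + (-½)²)² = (13 + ¼)² = (53/4)² = 2809/16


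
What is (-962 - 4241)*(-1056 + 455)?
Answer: 3127003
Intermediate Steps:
(-962 - 4241)*(-1056 + 455) = -5203*(-601) = 3127003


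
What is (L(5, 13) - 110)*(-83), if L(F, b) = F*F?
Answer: 7055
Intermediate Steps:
L(F, b) = F**2
(L(5, 13) - 110)*(-83) = (5**2 - 110)*(-83) = (25 - 110)*(-83) = -85*(-83) = 7055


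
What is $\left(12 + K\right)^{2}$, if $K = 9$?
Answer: $441$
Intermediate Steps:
$\left(12 + K\right)^{2} = \left(12 + 9\right)^{2} = 21^{2} = 441$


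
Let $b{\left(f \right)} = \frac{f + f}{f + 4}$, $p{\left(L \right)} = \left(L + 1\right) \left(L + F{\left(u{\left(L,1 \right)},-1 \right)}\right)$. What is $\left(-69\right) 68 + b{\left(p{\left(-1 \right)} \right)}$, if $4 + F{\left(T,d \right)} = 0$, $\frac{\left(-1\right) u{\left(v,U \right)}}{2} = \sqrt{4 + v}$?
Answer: $-4692$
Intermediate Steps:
$u{\left(v,U \right)} = - 2 \sqrt{4 + v}$
$F{\left(T,d \right)} = -4$ ($F{\left(T,d \right)} = -4 + 0 = -4$)
$p{\left(L \right)} = \left(1 + L\right) \left(-4 + L\right)$ ($p{\left(L \right)} = \left(L + 1\right) \left(L - 4\right) = \left(1 + L\right) \left(-4 + L\right)$)
$b{\left(f \right)} = \frac{2 f}{4 + f}$
$\left(-69\right) 68 + b{\left(p{\left(-1 \right)} \right)} = \left(-69\right) 68 + \frac{2 \left(-4 + \left(-1\right)^{2} - -3\right)}{4 - \left(1 - 1\right)} = -4692 + \frac{2 \left(-4 + 1 + 3\right)}{4 + \left(-4 + 1 + 3\right)} = -4692 + 2 \cdot 0 \frac{1}{4 + 0} = -4692 + 2 \cdot 0 \cdot \frac{1}{4} = -4692 + 0 = -4692$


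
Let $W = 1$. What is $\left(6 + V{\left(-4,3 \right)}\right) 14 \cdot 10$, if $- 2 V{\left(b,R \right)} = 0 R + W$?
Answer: $770$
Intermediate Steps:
$V{\left(b,R \right)} = - \frac{1}{2}$ ($V{\left(b,R \right)} = - \frac{0 R + 1}{2} = - \frac{0 + 1}{2} = \left(- \frac{1}{2}\right) 1 = - \frac{1}{2}$)
$\left(6 + V{\left(-4,3 \right)}\right) 14 \cdot 10 = \left(6 - \frac{1}{2}\right) 14 \cdot 10 = \frac{11}{2} \cdot 14 \cdot 10 = 77 \cdot 10 = 770$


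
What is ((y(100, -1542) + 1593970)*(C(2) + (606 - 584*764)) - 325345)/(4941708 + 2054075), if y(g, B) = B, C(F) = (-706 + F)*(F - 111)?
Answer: -587341914297/6995783 ≈ -83957.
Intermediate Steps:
C(F) = (-706 + F)*(-111 + F)
((y(100, -1542) + 1593970)*(C(2) + (606 - 584*764)) - 325345)/(4941708 + 2054075) = ((-1542 + 1593970)*((78366 + 2² - 817*2) + (606 - 584*764)) - 325345)/(4941708 + 2054075) = (1592428*((78366 + 4 - 1634) + (606 - 446176)) - 325345)/6995783 = (1592428*(76736 - 445570) - 325345)*(1/6995783) = (1592428*(-368834) - 325345)*(1/6995783) = (-587341588952 - 325345)*(1/6995783) = -587341914297*1/6995783 = -587341914297/6995783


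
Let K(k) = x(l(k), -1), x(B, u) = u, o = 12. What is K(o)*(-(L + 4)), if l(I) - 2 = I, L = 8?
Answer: 12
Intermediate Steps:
l(I) = 2 + I
K(k) = -1
K(o)*(-(L + 4)) = -(-1)*(8 + 4) = -(-1)*12 = -1*(-12) = 12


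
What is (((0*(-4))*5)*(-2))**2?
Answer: 0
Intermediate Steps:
(((0*(-4))*5)*(-2))**2 = ((0*5)*(-2))**2 = (0*(-2))**2 = 0**2 = 0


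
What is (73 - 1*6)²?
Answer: 4489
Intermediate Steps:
(73 - 1*6)² = (73 - 6)² = 67² = 4489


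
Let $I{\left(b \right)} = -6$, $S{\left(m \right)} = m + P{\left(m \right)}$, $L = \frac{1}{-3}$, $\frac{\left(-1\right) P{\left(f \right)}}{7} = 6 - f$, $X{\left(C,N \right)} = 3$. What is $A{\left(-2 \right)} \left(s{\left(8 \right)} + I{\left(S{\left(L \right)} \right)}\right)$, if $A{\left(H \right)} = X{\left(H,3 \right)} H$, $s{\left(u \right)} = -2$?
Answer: $48$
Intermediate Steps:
$P{\left(f \right)} = -42 + 7 f$ ($P{\left(f \right)} = - 7 \left(6 - f\right) = -42 + 7 f$)
$A{\left(H \right)} = 3 H$
$L = - \frac{1}{3} \approx -0.33333$
$S{\left(m \right)} = -42 + 8 m$ ($S{\left(m \right)} = m + \left(-42 + 7 m\right) = -42 + 8 m$)
$A{\left(-2 \right)} \left(s{\left(8 \right)} + I{\left(S{\left(L \right)} \right)}\right) = 3 \left(-2\right) \left(-2 - 6\right) = \left(-6\right) \left(-8\right) = 48$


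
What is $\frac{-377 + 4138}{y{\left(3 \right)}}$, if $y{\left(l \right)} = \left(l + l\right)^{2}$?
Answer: $\frac{3761}{36} \approx 104.47$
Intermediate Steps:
$y{\left(l \right)} = 4 l^{2}$ ($y{\left(l \right)} = \left(2 l\right)^{2} = 4 l^{2}$)
$\frac{-377 + 4138}{y{\left(3 \right)}} = \frac{-377 + 4138}{4 \cdot 3^{2}} = \frac{3761}{4 \cdot 9} = \frac{3761}{36}$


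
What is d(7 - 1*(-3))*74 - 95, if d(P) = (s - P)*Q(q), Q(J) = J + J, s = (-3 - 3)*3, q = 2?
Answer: -8383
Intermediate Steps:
s = -18 (s = -6*3 = -18)
Q(J) = 2*J
d(P) = -72 - 4*P (d(P) = (-18 - P)*(2*2) = (-18 - P)*4 = -72 - 4*P)
d(7 - 1*(-3))*74 - 95 = (-72 - 4*(7 - 1*(-3)))*74 - 95 = (-72 - 4*(7 + 3))*74 - 95 = (-72 - 4*10)*74 - 95 = (-72 - 40)*74 - 95 = -112*74 - 95 = -8288 - 95 = -8383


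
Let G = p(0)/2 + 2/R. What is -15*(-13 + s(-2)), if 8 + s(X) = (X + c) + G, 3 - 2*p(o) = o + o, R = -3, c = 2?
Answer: 1255/4 ≈ 313.75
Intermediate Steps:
p(o) = 3/2 - o (p(o) = 3/2 - (o + o)/2 = 3/2 - o)
G = 1/12 (G = (3/2 - 1*0)/2 + 2/(-3) = (3/2 + 0)*(1/2) + 2*(-1/3) = (3/2)*(1/2) - 2/3 = 3/4 - 2/3 = 1/12 ≈ 0.083333)
s(X) = -71/12 + X (s(X) = -8 + ((X + 2) + 1/12) = -8 + ((2 + X) + 1/12) = -8 + (25/12 + X) = -71/12 + X)
-15*(-13 + s(-2)) = -15*(-13 + (-71/12 - 2)) = -15*(-13 - 95/12) = -15*(-251/12) = 1255/4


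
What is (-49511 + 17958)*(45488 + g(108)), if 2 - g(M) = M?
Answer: -1431938246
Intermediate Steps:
g(M) = 2 - M
(-49511 + 17958)*(45488 + g(108)) = (-49511 + 17958)*(45488 + (2 - 1*108)) = -31553*(45488 + (2 - 108)) = -31553*(45488 - 106) = -31553*45382 = -1431938246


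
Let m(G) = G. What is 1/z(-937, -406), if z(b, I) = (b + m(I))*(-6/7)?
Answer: 7/8058 ≈ 0.00086870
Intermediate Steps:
z(b, I) = -6*I/7 - 6*b/7 (z(b, I) = (b + I)*(-6/7) = (I + b)*(-6*⅐) = (I + b)*(-6/7) = -6*I/7 - 6*b/7)
1/z(-937, -406) = 1/(-6/7*(-406) - 6/7*(-937)) = 1/(348 + 5622/7) = 1/(8058/7) = 7/8058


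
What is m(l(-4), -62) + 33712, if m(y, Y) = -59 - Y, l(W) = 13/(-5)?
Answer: 33715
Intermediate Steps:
l(W) = -13/5 (l(W) = 13*(-1/5) = -13/5)
m(l(-4), -62) + 33712 = (-59 - 1*(-62)) + 33712 = (-59 + 62) + 33712 = 3 + 33712 = 33715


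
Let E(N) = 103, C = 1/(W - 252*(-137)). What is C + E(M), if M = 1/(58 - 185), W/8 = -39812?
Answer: 29249115/283972 ≈ 103.00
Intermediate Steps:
W = -318496 (W = 8*(-39812) = -318496)
M = -1/127 (M = 1/(-127) = -1/127 ≈ -0.0078740)
C = -1/283972 (C = 1/(-318496 - 252*(-137)) = 1/(-318496 + 34524) = 1/(-283972) = -1/283972 ≈ -3.5215e-6)
C + E(M) = -1/283972 + 103 = 29249115/283972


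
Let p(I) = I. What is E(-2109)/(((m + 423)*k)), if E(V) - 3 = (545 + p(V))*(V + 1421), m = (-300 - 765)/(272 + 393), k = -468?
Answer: -143112655/26229528 ≈ -5.4562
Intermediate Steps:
m = -213/133 (m = -1065/665 = -1065*1/665 = -213/133 ≈ -1.6015)
E(V) = 3 + (545 + V)*(1421 + V) (E(V) = 3 + (545 + V)*(V + 1421) = 3 + (545 + V)*(1421 + V))
E(-2109)/(((m + 423)*k)) = (774448 + (-2109)² + 1966*(-2109))/(((-213/133 + 423)*(-468))) = (774448 + 4447881 - 4146294)/(((56046/133)*(-468))) = 1076035/(-26229528/133) = 1076035*(-133/26229528) = -143112655/26229528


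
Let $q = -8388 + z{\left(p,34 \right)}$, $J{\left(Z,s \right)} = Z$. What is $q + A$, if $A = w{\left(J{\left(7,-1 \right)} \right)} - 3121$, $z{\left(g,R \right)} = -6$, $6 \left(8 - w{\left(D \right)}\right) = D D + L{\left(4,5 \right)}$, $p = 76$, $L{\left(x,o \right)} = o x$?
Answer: $- \frac{23037}{2} \approx -11519.0$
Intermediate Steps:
$w{\left(D \right)} = \frac{14}{3} - \frac{D^{2}}{6}$ ($w{\left(D \right)} = 8 - \frac{D D + 5 \cdot 4}{6} = 8 - \frac{D^{2} + 20}{6} = 8 - \frac{20 + D^{2}}{6} = 8 - \left(\frac{10}{3} + \frac{D^{2}}{6}\right) = \frac{14}{3} - \frac{D^{2}}{6}$)
$A = - \frac{6249}{2}$ ($A = \left(\frac{14}{3} - \frac{7^{2}}{6}\right) - 3121 = \left(\frac{14}{3} - \frac{49}{6}\right) - 3121 = - \frac{7}{2} - 3121 = - \frac{6249}{2} \approx -3124.5$)
$q = -8394$ ($q = -8388 - 6 = -8394$)
$q + A = -8394 - \frac{6249}{2} = - \frac{23037}{2}$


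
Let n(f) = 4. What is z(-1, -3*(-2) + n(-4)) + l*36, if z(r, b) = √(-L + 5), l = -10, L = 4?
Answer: -359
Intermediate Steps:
z(r, b) = 1 (z(r, b) = √(-1*4 + 5) = √(-4 + 5) = √1 = 1)
z(-1, -3*(-2) + n(-4)) + l*36 = 1 - 10*36 = 1 - 360 = -359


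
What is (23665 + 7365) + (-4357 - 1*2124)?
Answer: 24549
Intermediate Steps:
(23665 + 7365) + (-4357 - 1*2124) = 31030 + (-4357 - 2124) = 31030 - 6481 = 24549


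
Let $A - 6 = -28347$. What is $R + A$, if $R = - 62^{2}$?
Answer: $-32185$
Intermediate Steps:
$A = -28341$ ($A = 6 - 28347 = -28341$)
$R = -3844$ ($R = \left(-1\right) 3844 = -3844$)
$R + A = -3844 - 28341 = -32185$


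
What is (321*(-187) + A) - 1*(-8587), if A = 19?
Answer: -51421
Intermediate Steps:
(321*(-187) + A) - 1*(-8587) = (321*(-187) + 19) - 1*(-8587) = (-60027 + 19) + 8587 = -60008 + 8587 = -51421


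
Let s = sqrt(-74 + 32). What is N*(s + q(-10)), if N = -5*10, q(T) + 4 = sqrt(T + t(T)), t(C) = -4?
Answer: 200 - 50*I*sqrt(14) - 50*I*sqrt(42) ≈ 200.0 - 511.12*I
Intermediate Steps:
q(T) = -4 + sqrt(-4 + T) (q(T) = -4 + sqrt(T - 4) = -4 + sqrt(-4 + T))
s = I*sqrt(42) (s = sqrt(-42) = I*sqrt(42) ≈ 6.4807*I)
N = -50
N*(s + q(-10)) = -50*(I*sqrt(42) + (-4 + sqrt(-4 - 10))) = -50*(I*sqrt(42) + (-4 + sqrt(-14))) = -50*(I*sqrt(42) + (-4 + I*sqrt(14))) = -50*(-4 + I*sqrt(14) + I*sqrt(42)) = 200 - 50*I*sqrt(14) - 50*I*sqrt(42)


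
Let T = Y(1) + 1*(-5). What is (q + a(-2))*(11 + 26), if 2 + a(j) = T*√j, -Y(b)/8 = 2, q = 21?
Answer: 703 - 777*I*√2 ≈ 703.0 - 1098.8*I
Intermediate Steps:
Y(b) = -16 (Y(b) = -8*2 = -16)
T = -21 (T = -16 + 1*(-5) = -16 - 5 = -21)
a(j) = -2 - 21*√j
(q + a(-2))*(11 + 26) = (21 + (-2 - 21*I*√2))*(11 + 26) = (21 + (-2 - 21*I*√2))*37 = (19 - 21*I*√2)*37 = 703 - 777*I*√2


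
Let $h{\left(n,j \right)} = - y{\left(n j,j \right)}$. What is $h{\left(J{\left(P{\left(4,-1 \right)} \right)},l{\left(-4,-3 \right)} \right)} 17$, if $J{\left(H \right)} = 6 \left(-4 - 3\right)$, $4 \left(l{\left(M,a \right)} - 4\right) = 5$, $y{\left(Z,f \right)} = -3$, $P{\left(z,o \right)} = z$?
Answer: $51$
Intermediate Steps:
$l{\left(M,a \right)} = \frac{21}{4}$ ($l{\left(M,a \right)} = 4 + \frac{1}{4} \cdot 5 = 4 + \frac{5}{4} = \frac{21}{4}$)
$J{\left(H \right)} = -42$ ($J{\left(H \right)} = 6 \left(-7\right) = -42$)
$h{\left(n,j \right)} = 3$ ($h{\left(n,j \right)} = \left(-1\right) \left(-3\right) = 3$)
$h{\left(J{\left(P{\left(4,-1 \right)} \right)},l{\left(-4,-3 \right)} \right)} 17 = 3 \cdot 17 = 51$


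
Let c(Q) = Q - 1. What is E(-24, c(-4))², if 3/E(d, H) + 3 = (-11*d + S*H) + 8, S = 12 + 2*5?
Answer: 1/2809 ≈ 0.00035600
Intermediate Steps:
c(Q) = -1 + Q
S = 22 (S = 12 + 10 = 22)
E(d, H) = 3/(5 - 11*d + 22*H) (E(d, H) = 3/(-3 + ((-11*d + 22*H) + 8)) = 3/(-3 + (8 - 11*d + 22*H)) = 3/(5 - 11*d + 22*H))
E(-24, c(-4))² = (3/(5 - 11*(-24) + 22*(-1 - 4)))² = (3/(5 + 264 + 22*(-5)))² = (3/(5 + 264 - 110))² = (3/159)² = (3*(1/159))² = (1/53)² = 1/2809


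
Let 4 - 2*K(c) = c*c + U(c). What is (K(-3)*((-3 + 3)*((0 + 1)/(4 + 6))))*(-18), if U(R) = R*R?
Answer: 0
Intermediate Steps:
U(R) = R²
K(c) = 2 - c² (K(c) = 2 - (c*c + c²)/2 = 2 - (c² + c²)/2 = 2 - c²)
(K(-3)*((-3 + 3)*((0 + 1)/(4 + 6))))*(-18) = ((2 - 1*(-3)²)*((-3 + 3)*((0 + 1)/(4 + 6))))*(-18) = ((2 - 1*9)*(0*(1/10)))*(-18) = ((2 - 9)*(0*(1*(⅒))))*(-18) = -0/10*(-18) = -7*0*(-18) = 0*(-18) = 0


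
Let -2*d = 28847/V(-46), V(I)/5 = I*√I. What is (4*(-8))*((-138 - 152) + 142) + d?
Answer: 4736 - 28847*I*√46/21160 ≈ 4736.0 - 9.2462*I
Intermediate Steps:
V(I) = 5*I^(3/2) (V(I) = 5*(I*√I) = 5*I^(3/2))
d = -28847*I*√46/21160 (d = -28847/(2*(5*(-46)^(3/2))) = -28847/(2*(5*(-46*I*√46))) = -28847/(2*((-230*I*√46))) = -28847*I*√46/10580/2 = -28847*I*√46/21160 ≈ -9.2462*I)
(4*(-8))*((-138 - 152) + 142) + d = (4*(-8))*((-138 - 152) + 142) - 28847*I*√46/21160 = -32*(-290 + 142) - 28847*I*√46/21160 = -32*(-148) - 28847*I*√46/21160 = 4736 - 28847*I*√46/21160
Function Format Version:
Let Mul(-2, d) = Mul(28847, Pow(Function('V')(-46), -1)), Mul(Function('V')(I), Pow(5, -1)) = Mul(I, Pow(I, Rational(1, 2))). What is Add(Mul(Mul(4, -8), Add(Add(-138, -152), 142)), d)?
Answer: Add(4736, Mul(Rational(-28847, 21160), I, Pow(46, Rational(1, 2)))) ≈ Add(4736.0, Mul(-9.2462, I))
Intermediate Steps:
Function('V')(I) = Mul(5, Pow(I, Rational(3, 2))) (Function('V')(I) = Mul(5, Mul(I, Pow(I, Rational(1, 2)))) = Mul(5, Pow(I, Rational(3, 2))))
d = Mul(Rational(-28847, 21160), I, Pow(46, Rational(1, 2))) (d = Mul(Rational(-1, 2), Mul(28847, Pow(Mul(5, Pow(-46, Rational(3, 2))), -1))) = Mul(Rational(-1, 2), Mul(28847, Pow(Mul(5, Mul(-46, I, Pow(46, Rational(1, 2)))), -1))) = Mul(Rational(-1, 2), Mul(28847, Pow(Mul(-230, I, Pow(46, Rational(1, 2))), -1))) = Mul(Rational(-1, 2), Mul(28847, Mul(Rational(1, 10580), I, Pow(46, Rational(1, 2))))) = Mul(Rational(-1, 2), Mul(Rational(28847, 10580), I, Pow(46, Rational(1, 2)))) = Mul(Rational(-28847, 21160), I, Pow(46, Rational(1, 2))) ≈ Mul(-9.2462, I))
Add(Mul(Mul(4, -8), Add(Add(-138, -152), 142)), d) = Add(Mul(Mul(4, -8), Add(Add(-138, -152), 142)), Mul(Rational(-28847, 21160), I, Pow(46, Rational(1, 2)))) = Add(Mul(-32, Add(-290, 142)), Mul(Rational(-28847, 21160), I, Pow(46, Rational(1, 2)))) = Add(Mul(-32, -148), Mul(Rational(-28847, 21160), I, Pow(46, Rational(1, 2)))) = Add(4736, Mul(Rational(-28847, 21160), I, Pow(46, Rational(1, 2))))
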